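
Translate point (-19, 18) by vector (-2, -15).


Translation: (x+dx, y+dy) = (-19+-2, 18+-15) = (-21, 3)

(-21, 3)


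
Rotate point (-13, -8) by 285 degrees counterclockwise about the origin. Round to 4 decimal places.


x' = -13*cos(285) - -8*sin(285) = -11.0921
y' = -13*sin(285) + -8*cos(285) = 10.4865

(-11.0921, 10.4865)


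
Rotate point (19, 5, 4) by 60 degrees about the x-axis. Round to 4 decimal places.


x' = 19
y' = 5*cos(60) - 4*sin(60) = -0.9641
z' = 5*sin(60) + 4*cos(60) = 6.3301

(19, -0.9641, 6.3301)


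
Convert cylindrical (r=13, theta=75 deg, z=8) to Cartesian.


x = 13 * cos(75) = 3.3646
y = 13 * sin(75) = 12.557
z = 8

(3.3646, 12.557, 8)


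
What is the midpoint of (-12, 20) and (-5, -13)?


Midpoint = ((-12+-5)/2, (20+-13)/2) = (-8.5, 3.5)

(-8.5, 3.5)


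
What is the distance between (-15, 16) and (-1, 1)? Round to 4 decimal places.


d = sqrt((-1--15)^2 + (1-16)^2) = 20.5183

20.5183


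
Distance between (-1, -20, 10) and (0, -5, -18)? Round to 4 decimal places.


d = sqrt((0--1)^2 + (-5--20)^2 + (-18-10)^2) = 31.7805

31.7805


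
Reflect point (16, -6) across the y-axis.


Reflection across y-axis: (x, y) -> (-x, y)
(16, -6) -> (-16, -6)

(-16, -6)


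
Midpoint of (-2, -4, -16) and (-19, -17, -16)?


Midpoint = ((-2+-19)/2, (-4+-17)/2, (-16+-16)/2) = (-10.5, -10.5, -16)

(-10.5, -10.5, -16)


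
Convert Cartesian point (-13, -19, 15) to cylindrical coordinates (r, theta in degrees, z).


r = sqrt((-13)^2 + (-19)^2) = 23.0217
theta = atan2(-19, -13) = 235.6197 deg
z = 15

r = 23.0217, theta = 235.6197 deg, z = 15


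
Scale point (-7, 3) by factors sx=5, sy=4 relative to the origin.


Scaling: (x*sx, y*sy) = (-7*5, 3*4) = (-35, 12)

(-35, 12)


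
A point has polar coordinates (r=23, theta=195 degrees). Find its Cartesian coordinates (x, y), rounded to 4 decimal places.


x = 23 * cos(195) = -22.2163
y = 23 * sin(195) = -5.9528

(-22.2163, -5.9528)


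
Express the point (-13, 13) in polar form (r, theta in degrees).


r = sqrt((-13)^2 + 13^2) = 18.3848
theta = atan2(13, -13) = 135 degrees

r = 18.3848, theta = 135 degrees


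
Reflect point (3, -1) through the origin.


Reflection through origin: (x, y) -> (-x, -y)
(3, -1) -> (-3, 1)

(-3, 1)


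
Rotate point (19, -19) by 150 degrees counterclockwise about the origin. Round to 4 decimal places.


x' = 19*cos(150) - -19*sin(150) = -6.9545
y' = 19*sin(150) + -19*cos(150) = 25.9545

(-6.9545, 25.9545)


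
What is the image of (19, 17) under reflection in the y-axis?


Reflection across y-axis: (x, y) -> (-x, y)
(19, 17) -> (-19, 17)

(-19, 17)


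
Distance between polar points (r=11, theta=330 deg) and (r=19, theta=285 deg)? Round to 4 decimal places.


d = sqrt(r1^2 + r2^2 - 2*r1*r2*cos(t2-t1))
d = sqrt(11^2 + 19^2 - 2*11*19*cos(285-330)) = 13.6539

13.6539


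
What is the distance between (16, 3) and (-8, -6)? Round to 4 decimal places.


d = sqrt((-8-16)^2 + (-6-3)^2) = 25.632

25.632


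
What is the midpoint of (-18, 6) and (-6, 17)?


Midpoint = ((-18+-6)/2, (6+17)/2) = (-12, 11.5)

(-12, 11.5)


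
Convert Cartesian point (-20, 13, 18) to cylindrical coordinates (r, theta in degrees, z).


r = sqrt((-20)^2 + 13^2) = 23.8537
theta = atan2(13, -20) = 146.9761 deg
z = 18

r = 23.8537, theta = 146.9761 deg, z = 18


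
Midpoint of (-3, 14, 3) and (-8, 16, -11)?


Midpoint = ((-3+-8)/2, (14+16)/2, (3+-11)/2) = (-5.5, 15, -4)

(-5.5, 15, -4)


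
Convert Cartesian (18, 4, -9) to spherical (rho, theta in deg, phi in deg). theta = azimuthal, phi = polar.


rho = sqrt(18^2 + 4^2 + (-9)^2) = 20.5183
theta = atan2(4, 18) = 12.5288 deg
phi = acos(-9/20.5183) = 116.0167 deg

rho = 20.5183, theta = 12.5288 deg, phi = 116.0167 deg


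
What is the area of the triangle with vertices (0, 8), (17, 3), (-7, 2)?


Area = |x1(y2-y3) + x2(y3-y1) + x3(y1-y2)| / 2
= |0*(3-2) + 17*(2-8) + -7*(8-3)| / 2
= 68.5

68.5


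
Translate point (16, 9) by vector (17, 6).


Translation: (x+dx, y+dy) = (16+17, 9+6) = (33, 15)

(33, 15)


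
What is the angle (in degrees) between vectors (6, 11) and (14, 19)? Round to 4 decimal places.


dot = 6*14 + 11*19 = 293
|u| = 12.53, |v| = 23.6008
cos(angle) = 0.9908
angle = 7.7739 degrees

7.7739 degrees


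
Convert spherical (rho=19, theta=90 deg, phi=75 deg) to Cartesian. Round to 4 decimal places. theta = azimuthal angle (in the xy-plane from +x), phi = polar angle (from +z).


x = 19 * sin(75) * cos(90) = 0
y = 19 * sin(75) * sin(90) = 18.3526
z = 19 * cos(75) = 4.9176

(0, 18.3526, 4.9176)


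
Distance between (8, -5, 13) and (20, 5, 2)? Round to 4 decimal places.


d = sqrt((20-8)^2 + (5--5)^2 + (2-13)^2) = 19.105

19.105


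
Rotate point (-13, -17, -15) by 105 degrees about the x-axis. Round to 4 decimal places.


x' = -13
y' = -17*cos(105) - -15*sin(105) = 18.8888
z' = -17*sin(105) + -15*cos(105) = -12.5385

(-13, 18.8888, -12.5385)


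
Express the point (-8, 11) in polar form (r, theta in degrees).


r = sqrt((-8)^2 + 11^2) = 13.6015
theta = atan2(11, -8) = 126.0274 degrees

r = 13.6015, theta = 126.0274 degrees


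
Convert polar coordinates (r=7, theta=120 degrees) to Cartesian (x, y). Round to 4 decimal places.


x = 7 * cos(120) = -3.5
y = 7 * sin(120) = 6.0622

(-3.5, 6.0622)


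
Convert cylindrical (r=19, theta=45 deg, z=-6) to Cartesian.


x = 19 * cos(45) = 13.435
y = 19 * sin(45) = 13.435
z = -6

(13.435, 13.435, -6)


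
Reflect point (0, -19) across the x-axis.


Reflection across x-axis: (x, y) -> (x, -y)
(0, -19) -> (0, 19)

(0, 19)


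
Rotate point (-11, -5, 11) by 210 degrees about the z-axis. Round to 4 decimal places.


x' = -11*cos(210) - -5*sin(210) = 7.0263
y' = -11*sin(210) + -5*cos(210) = 9.8301
z' = 11

(7.0263, 9.8301, 11)


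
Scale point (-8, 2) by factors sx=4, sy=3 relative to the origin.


Scaling: (x*sx, y*sy) = (-8*4, 2*3) = (-32, 6)

(-32, 6)


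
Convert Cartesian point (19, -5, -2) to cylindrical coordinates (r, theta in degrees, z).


r = sqrt(19^2 + (-5)^2) = 19.6469
theta = atan2(-5, 19) = 345.2564 deg
z = -2

r = 19.6469, theta = 345.2564 deg, z = -2


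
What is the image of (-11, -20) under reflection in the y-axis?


Reflection across y-axis: (x, y) -> (-x, y)
(-11, -20) -> (11, -20)

(11, -20)


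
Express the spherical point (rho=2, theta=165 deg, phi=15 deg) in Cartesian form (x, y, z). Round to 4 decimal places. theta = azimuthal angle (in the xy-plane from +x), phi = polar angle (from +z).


x = 2 * sin(15) * cos(165) = -0.5
y = 2 * sin(15) * sin(165) = 0.134
z = 2 * cos(15) = 1.9319

(-0.5, 0.134, 1.9319)


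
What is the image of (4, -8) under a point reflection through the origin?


Reflection through origin: (x, y) -> (-x, -y)
(4, -8) -> (-4, 8)

(-4, 8)


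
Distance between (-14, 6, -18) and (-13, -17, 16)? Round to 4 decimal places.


d = sqrt((-13--14)^2 + (-17-6)^2 + (16--18)^2) = 41.0609

41.0609


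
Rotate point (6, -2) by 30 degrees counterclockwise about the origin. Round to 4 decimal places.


x' = 6*cos(30) - -2*sin(30) = 6.1962
y' = 6*sin(30) + -2*cos(30) = 1.2679

(6.1962, 1.2679)


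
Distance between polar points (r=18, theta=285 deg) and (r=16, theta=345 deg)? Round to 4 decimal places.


d = sqrt(r1^2 + r2^2 - 2*r1*r2*cos(t2-t1))
d = sqrt(18^2 + 16^2 - 2*18*16*cos(345-285)) = 17.088

17.088


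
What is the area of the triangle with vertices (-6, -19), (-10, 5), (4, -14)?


Area = |x1(y2-y3) + x2(y3-y1) + x3(y1-y2)| / 2
= |-6*(5--14) + -10*(-14--19) + 4*(-19-5)| / 2
= 130

130


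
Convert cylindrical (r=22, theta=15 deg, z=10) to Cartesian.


x = 22 * cos(15) = 21.2504
y = 22 * sin(15) = 5.694
z = 10

(21.2504, 5.694, 10)


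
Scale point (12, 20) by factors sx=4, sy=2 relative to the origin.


Scaling: (x*sx, y*sy) = (12*4, 20*2) = (48, 40)

(48, 40)


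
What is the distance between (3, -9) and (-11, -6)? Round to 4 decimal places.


d = sqrt((-11-3)^2 + (-6--9)^2) = 14.3178

14.3178


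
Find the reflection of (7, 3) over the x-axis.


Reflection across x-axis: (x, y) -> (x, -y)
(7, 3) -> (7, -3)

(7, -3)


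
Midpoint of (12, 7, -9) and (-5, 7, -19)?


Midpoint = ((12+-5)/2, (7+7)/2, (-9+-19)/2) = (3.5, 7, -14)

(3.5, 7, -14)


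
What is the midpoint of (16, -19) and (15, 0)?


Midpoint = ((16+15)/2, (-19+0)/2) = (15.5, -9.5)

(15.5, -9.5)


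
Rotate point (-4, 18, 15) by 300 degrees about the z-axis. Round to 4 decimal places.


x' = -4*cos(300) - 18*sin(300) = 13.5885
y' = -4*sin(300) + 18*cos(300) = 12.4641
z' = 15

(13.5885, 12.4641, 15)


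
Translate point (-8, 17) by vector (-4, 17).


Translation: (x+dx, y+dy) = (-8+-4, 17+17) = (-12, 34)

(-12, 34)


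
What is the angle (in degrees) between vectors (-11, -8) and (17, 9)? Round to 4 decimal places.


dot = -11*17 + -8*9 = -259
|u| = 13.6015, |v| = 19.2354
cos(angle) = -0.9899
angle = 171.8699 degrees

171.8699 degrees


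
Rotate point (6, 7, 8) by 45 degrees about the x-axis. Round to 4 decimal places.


x' = 6
y' = 7*cos(45) - 8*sin(45) = -0.7071
z' = 7*sin(45) + 8*cos(45) = 10.6066

(6, -0.7071, 10.6066)


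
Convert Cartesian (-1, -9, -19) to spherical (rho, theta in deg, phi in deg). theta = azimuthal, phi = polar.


rho = sqrt((-1)^2 + (-9)^2 + (-19)^2) = 21.0476
theta = atan2(-9, -1) = 263.6598 deg
phi = acos(-19/21.0476) = 154.5176 deg

rho = 21.0476, theta = 263.6598 deg, phi = 154.5176 deg


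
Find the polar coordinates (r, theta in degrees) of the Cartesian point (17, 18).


r = sqrt(17^2 + 18^2) = 24.7588
theta = atan2(18, 17) = 46.6366 degrees

r = 24.7588, theta = 46.6366 degrees


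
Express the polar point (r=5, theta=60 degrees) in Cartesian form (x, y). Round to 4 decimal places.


x = 5 * cos(60) = 2.5
y = 5 * sin(60) = 4.3301

(2.5, 4.3301)


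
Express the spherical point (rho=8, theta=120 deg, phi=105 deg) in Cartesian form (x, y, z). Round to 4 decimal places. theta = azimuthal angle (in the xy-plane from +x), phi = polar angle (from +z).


x = 8 * sin(105) * cos(120) = -3.8637
y = 8 * sin(105) * sin(120) = 6.6921
z = 8 * cos(105) = -2.0706

(-3.8637, 6.6921, -2.0706)


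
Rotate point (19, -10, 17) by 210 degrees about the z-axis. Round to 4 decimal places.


x' = 19*cos(210) - -10*sin(210) = -21.4545
y' = 19*sin(210) + -10*cos(210) = -0.8397
z' = 17

(-21.4545, -0.8397, 17)


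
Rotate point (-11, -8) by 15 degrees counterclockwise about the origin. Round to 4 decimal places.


x' = -11*cos(15) - -8*sin(15) = -8.5546
y' = -11*sin(15) + -8*cos(15) = -10.5744

(-8.5546, -10.5744)


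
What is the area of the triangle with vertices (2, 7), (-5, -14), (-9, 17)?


Area = |x1(y2-y3) + x2(y3-y1) + x3(y1-y2)| / 2
= |2*(-14-17) + -5*(17-7) + -9*(7--14)| / 2
= 150.5

150.5


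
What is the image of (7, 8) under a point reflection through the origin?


Reflection through origin: (x, y) -> (-x, -y)
(7, 8) -> (-7, -8)

(-7, -8)


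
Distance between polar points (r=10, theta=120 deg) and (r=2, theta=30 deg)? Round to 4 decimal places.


d = sqrt(r1^2 + r2^2 - 2*r1*r2*cos(t2-t1))
d = sqrt(10^2 + 2^2 - 2*10*2*cos(30-120)) = 10.198

10.198


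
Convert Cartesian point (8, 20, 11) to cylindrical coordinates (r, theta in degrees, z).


r = sqrt(8^2 + 20^2) = 21.5407
theta = atan2(20, 8) = 68.1986 deg
z = 11

r = 21.5407, theta = 68.1986 deg, z = 11


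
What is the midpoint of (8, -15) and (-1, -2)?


Midpoint = ((8+-1)/2, (-15+-2)/2) = (3.5, -8.5)

(3.5, -8.5)


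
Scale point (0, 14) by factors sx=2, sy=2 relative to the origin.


Scaling: (x*sx, y*sy) = (0*2, 14*2) = (0, 28)

(0, 28)


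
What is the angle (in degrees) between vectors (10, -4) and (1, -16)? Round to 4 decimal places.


dot = 10*1 + -4*-16 = 74
|u| = 10.7703, |v| = 16.0312
cos(angle) = 0.4286
angle = 64.6223 degrees

64.6223 degrees


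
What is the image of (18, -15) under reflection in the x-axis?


Reflection across x-axis: (x, y) -> (x, -y)
(18, -15) -> (18, 15)

(18, 15)


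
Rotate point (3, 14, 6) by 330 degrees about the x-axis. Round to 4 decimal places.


x' = 3
y' = 14*cos(330) - 6*sin(330) = 15.1244
z' = 14*sin(330) + 6*cos(330) = -1.8038

(3, 15.1244, -1.8038)


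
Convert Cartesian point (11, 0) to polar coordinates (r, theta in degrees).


r = sqrt(11^2 + 0^2) = 11
theta = atan2(0, 11) = 0 degrees

r = 11, theta = 0 degrees


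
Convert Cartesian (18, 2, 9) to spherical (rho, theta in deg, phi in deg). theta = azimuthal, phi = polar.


rho = sqrt(18^2 + 2^2 + 9^2) = 20.2237
theta = atan2(2, 18) = 6.3402 deg
phi = acos(9/20.2237) = 63.5753 deg

rho = 20.2237, theta = 6.3402 deg, phi = 63.5753 deg


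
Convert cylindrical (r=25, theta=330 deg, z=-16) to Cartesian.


x = 25 * cos(330) = 21.6506
y = 25 * sin(330) = -12.5
z = -16

(21.6506, -12.5, -16)


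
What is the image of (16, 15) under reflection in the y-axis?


Reflection across y-axis: (x, y) -> (-x, y)
(16, 15) -> (-16, 15)

(-16, 15)


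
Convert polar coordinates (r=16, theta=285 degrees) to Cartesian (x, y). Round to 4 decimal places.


x = 16 * cos(285) = 4.1411
y = 16 * sin(285) = -15.4548

(4.1411, -15.4548)


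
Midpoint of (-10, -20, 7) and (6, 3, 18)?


Midpoint = ((-10+6)/2, (-20+3)/2, (7+18)/2) = (-2, -8.5, 12.5)

(-2, -8.5, 12.5)


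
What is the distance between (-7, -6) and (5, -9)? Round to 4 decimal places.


d = sqrt((5--7)^2 + (-9--6)^2) = 12.3693

12.3693


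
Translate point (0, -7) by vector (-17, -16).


Translation: (x+dx, y+dy) = (0+-17, -7+-16) = (-17, -23)

(-17, -23)


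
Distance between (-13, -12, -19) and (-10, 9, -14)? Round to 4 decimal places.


d = sqrt((-10--13)^2 + (9--12)^2 + (-14--19)^2) = 21.7945

21.7945


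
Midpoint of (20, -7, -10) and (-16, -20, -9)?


Midpoint = ((20+-16)/2, (-7+-20)/2, (-10+-9)/2) = (2, -13.5, -9.5)

(2, -13.5, -9.5)


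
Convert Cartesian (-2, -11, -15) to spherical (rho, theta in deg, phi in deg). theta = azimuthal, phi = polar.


rho = sqrt((-2)^2 + (-11)^2 + (-15)^2) = 18.7083
theta = atan2(-11, -2) = 259.6952 deg
phi = acos(-15/18.7083) = 143.3008 deg

rho = 18.7083, theta = 259.6952 deg, phi = 143.3008 deg


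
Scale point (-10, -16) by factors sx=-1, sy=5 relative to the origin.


Scaling: (x*sx, y*sy) = (-10*-1, -16*5) = (10, -80)

(10, -80)


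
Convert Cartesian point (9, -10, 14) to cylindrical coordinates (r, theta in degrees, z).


r = sqrt(9^2 + (-10)^2) = 13.4536
theta = atan2(-10, 9) = 311.9872 deg
z = 14

r = 13.4536, theta = 311.9872 deg, z = 14


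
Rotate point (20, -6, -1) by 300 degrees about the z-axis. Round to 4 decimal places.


x' = 20*cos(300) - -6*sin(300) = 4.8038
y' = 20*sin(300) + -6*cos(300) = -20.3205
z' = -1

(4.8038, -20.3205, -1)


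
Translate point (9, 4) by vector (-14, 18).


Translation: (x+dx, y+dy) = (9+-14, 4+18) = (-5, 22)

(-5, 22)


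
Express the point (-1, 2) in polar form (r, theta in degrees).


r = sqrt((-1)^2 + 2^2) = 2.2361
theta = atan2(2, -1) = 116.5651 degrees

r = 2.2361, theta = 116.5651 degrees


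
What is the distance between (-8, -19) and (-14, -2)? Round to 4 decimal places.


d = sqrt((-14--8)^2 + (-2--19)^2) = 18.0278

18.0278


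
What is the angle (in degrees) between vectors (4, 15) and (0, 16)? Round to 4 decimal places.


dot = 4*0 + 15*16 = 240
|u| = 15.5242, |v| = 16
cos(angle) = 0.9662
angle = 14.9314 degrees

14.9314 degrees


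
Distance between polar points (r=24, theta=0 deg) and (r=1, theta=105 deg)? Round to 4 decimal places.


d = sqrt(r1^2 + r2^2 - 2*r1*r2*cos(t2-t1))
d = sqrt(24^2 + 1^2 - 2*24*1*cos(105-0)) = 24.278

24.278


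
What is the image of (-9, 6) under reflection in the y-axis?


Reflection across y-axis: (x, y) -> (-x, y)
(-9, 6) -> (9, 6)

(9, 6)


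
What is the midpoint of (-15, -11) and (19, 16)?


Midpoint = ((-15+19)/2, (-11+16)/2) = (2, 2.5)

(2, 2.5)


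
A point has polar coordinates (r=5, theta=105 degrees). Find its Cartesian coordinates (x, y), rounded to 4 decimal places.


x = 5 * cos(105) = -1.2941
y = 5 * sin(105) = 4.8296

(-1.2941, 4.8296)


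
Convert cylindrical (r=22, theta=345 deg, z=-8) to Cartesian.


x = 22 * cos(345) = 21.2504
y = 22 * sin(345) = -5.694
z = -8

(21.2504, -5.694, -8)


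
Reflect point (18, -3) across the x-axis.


Reflection across x-axis: (x, y) -> (x, -y)
(18, -3) -> (18, 3)

(18, 3)


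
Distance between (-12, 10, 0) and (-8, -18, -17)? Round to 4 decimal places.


d = sqrt((-8--12)^2 + (-18-10)^2 + (-17-0)^2) = 33

33


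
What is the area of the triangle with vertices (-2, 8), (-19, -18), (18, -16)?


Area = |x1(y2-y3) + x2(y3-y1) + x3(y1-y2)| / 2
= |-2*(-18--16) + -19*(-16-8) + 18*(8--18)| / 2
= 464

464


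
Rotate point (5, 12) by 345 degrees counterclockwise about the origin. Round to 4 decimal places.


x' = 5*cos(345) - 12*sin(345) = 7.9355
y' = 5*sin(345) + 12*cos(345) = 10.297

(7.9355, 10.297)


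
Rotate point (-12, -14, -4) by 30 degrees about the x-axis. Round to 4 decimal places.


x' = -12
y' = -14*cos(30) - -4*sin(30) = -10.1244
z' = -14*sin(30) + -4*cos(30) = -10.4641

(-12, -10.1244, -10.4641)


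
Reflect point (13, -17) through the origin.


Reflection through origin: (x, y) -> (-x, -y)
(13, -17) -> (-13, 17)

(-13, 17)


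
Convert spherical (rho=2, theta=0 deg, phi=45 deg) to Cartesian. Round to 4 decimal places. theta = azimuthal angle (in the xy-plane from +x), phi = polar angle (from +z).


x = 2 * sin(45) * cos(0) = 1.4142
y = 2 * sin(45) * sin(0) = 0
z = 2 * cos(45) = 1.4142

(1.4142, 0, 1.4142)


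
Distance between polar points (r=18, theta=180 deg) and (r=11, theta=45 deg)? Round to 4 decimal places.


d = sqrt(r1^2 + r2^2 - 2*r1*r2*cos(t2-t1))
d = sqrt(18^2 + 11^2 - 2*18*11*cos(45-180)) = 26.9261

26.9261


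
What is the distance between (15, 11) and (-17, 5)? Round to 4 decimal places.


d = sqrt((-17-15)^2 + (5-11)^2) = 32.5576

32.5576


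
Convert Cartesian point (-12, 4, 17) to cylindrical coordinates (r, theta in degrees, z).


r = sqrt((-12)^2 + 4^2) = 12.6491
theta = atan2(4, -12) = 161.5651 deg
z = 17

r = 12.6491, theta = 161.5651 deg, z = 17


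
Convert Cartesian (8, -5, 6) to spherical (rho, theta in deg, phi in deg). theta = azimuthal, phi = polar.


rho = sqrt(8^2 + (-5)^2 + 6^2) = 11.1803
theta = atan2(-5, 8) = 327.9946 deg
phi = acos(6/11.1803) = 57.5437 deg

rho = 11.1803, theta = 327.9946 deg, phi = 57.5437 deg


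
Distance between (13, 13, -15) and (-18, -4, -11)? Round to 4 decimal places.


d = sqrt((-18-13)^2 + (-4-13)^2 + (-11--15)^2) = 35.5809

35.5809


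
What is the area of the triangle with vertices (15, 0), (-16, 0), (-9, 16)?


Area = |x1(y2-y3) + x2(y3-y1) + x3(y1-y2)| / 2
= |15*(0-16) + -16*(16-0) + -9*(0-0)| / 2
= 248

248


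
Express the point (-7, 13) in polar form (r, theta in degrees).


r = sqrt((-7)^2 + 13^2) = 14.7648
theta = atan2(13, -7) = 118.3008 degrees

r = 14.7648, theta = 118.3008 degrees


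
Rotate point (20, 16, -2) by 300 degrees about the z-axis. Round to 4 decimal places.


x' = 20*cos(300) - 16*sin(300) = 23.8564
y' = 20*sin(300) + 16*cos(300) = -9.3205
z' = -2

(23.8564, -9.3205, -2)


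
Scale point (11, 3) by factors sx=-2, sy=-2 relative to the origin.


Scaling: (x*sx, y*sy) = (11*-2, 3*-2) = (-22, -6)

(-22, -6)


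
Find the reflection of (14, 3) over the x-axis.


Reflection across x-axis: (x, y) -> (x, -y)
(14, 3) -> (14, -3)

(14, -3)


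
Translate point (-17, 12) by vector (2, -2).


Translation: (x+dx, y+dy) = (-17+2, 12+-2) = (-15, 10)

(-15, 10)


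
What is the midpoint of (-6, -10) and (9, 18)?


Midpoint = ((-6+9)/2, (-10+18)/2) = (1.5, 4)

(1.5, 4)


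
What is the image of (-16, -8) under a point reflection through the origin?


Reflection through origin: (x, y) -> (-x, -y)
(-16, -8) -> (16, 8)

(16, 8)


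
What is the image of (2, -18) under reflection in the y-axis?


Reflection across y-axis: (x, y) -> (-x, y)
(2, -18) -> (-2, -18)

(-2, -18)


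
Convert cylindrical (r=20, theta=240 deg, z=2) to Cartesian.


x = 20 * cos(240) = -10
y = 20 * sin(240) = -17.3205
z = 2

(-10, -17.3205, 2)


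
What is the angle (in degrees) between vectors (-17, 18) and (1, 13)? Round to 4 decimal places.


dot = -17*1 + 18*13 = 217
|u| = 24.7588, |v| = 13.0384
cos(angle) = 0.6722
angle = 47.7621 degrees

47.7621 degrees


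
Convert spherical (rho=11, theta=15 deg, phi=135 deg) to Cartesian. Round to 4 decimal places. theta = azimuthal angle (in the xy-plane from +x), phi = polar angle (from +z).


x = 11 * sin(135) * cos(15) = 7.5131
y = 11 * sin(135) * sin(15) = 2.0131
z = 11 * cos(135) = -7.7782

(7.5131, 2.0131, -7.7782)


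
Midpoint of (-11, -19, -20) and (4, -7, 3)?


Midpoint = ((-11+4)/2, (-19+-7)/2, (-20+3)/2) = (-3.5, -13, -8.5)

(-3.5, -13, -8.5)


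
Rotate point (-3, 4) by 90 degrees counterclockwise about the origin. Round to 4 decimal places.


x' = -3*cos(90) - 4*sin(90) = -4
y' = -3*sin(90) + 4*cos(90) = -3

(-4, -3)


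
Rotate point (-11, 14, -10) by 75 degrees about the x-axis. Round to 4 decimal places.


x' = -11
y' = 14*cos(75) - -10*sin(75) = 13.2827
z' = 14*sin(75) + -10*cos(75) = 10.9348

(-11, 13.2827, 10.9348)


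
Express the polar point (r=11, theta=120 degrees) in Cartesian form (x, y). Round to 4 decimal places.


x = 11 * cos(120) = -5.5
y = 11 * sin(120) = 9.5263

(-5.5, 9.5263)


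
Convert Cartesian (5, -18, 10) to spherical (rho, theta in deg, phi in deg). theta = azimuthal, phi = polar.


rho = sqrt(5^2 + (-18)^2 + 10^2) = 21.1896
theta = atan2(-18, 5) = 285.5241 deg
phi = acos(10/21.1896) = 61.8404 deg

rho = 21.1896, theta = 285.5241 deg, phi = 61.8404 deg


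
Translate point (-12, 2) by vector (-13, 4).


Translation: (x+dx, y+dy) = (-12+-13, 2+4) = (-25, 6)

(-25, 6)


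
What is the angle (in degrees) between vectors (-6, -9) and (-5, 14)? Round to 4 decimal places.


dot = -6*-5 + -9*14 = -96
|u| = 10.8167, |v| = 14.8661
cos(angle) = -0.597
angle = 126.6561 degrees

126.6561 degrees


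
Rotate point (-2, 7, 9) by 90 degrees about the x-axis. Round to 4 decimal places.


x' = -2
y' = 7*cos(90) - 9*sin(90) = -9
z' = 7*sin(90) + 9*cos(90) = 7

(-2, -9, 7)


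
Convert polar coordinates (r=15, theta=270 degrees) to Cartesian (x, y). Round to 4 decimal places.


x = 15 * cos(270) = 0
y = 15 * sin(270) = -15

(0, -15)


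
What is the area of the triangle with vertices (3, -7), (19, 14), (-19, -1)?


Area = |x1(y2-y3) + x2(y3-y1) + x3(y1-y2)| / 2
= |3*(14--1) + 19*(-1--7) + -19*(-7-14)| / 2
= 279

279


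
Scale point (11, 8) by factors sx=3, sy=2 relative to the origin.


Scaling: (x*sx, y*sy) = (11*3, 8*2) = (33, 16)

(33, 16)


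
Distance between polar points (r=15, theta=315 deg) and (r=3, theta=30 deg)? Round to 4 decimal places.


d = sqrt(r1^2 + r2^2 - 2*r1*r2*cos(t2-t1))
d = sqrt(15^2 + 3^2 - 2*15*3*cos(30-315)) = 14.5157

14.5157


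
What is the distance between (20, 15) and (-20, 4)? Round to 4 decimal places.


d = sqrt((-20-20)^2 + (4-15)^2) = 41.4849

41.4849


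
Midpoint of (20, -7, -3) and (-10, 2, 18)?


Midpoint = ((20+-10)/2, (-7+2)/2, (-3+18)/2) = (5, -2.5, 7.5)

(5, -2.5, 7.5)


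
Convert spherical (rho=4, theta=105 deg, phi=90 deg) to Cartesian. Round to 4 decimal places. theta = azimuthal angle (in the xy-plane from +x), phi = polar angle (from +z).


x = 4 * sin(90) * cos(105) = -1.0353
y = 4 * sin(90) * sin(105) = 3.8637
z = 4 * cos(90) = 0

(-1.0353, 3.8637, 0)


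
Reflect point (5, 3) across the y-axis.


Reflection across y-axis: (x, y) -> (-x, y)
(5, 3) -> (-5, 3)

(-5, 3)


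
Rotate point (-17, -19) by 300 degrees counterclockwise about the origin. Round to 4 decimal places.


x' = -17*cos(300) - -19*sin(300) = -24.9545
y' = -17*sin(300) + -19*cos(300) = 5.2224

(-24.9545, 5.2224)


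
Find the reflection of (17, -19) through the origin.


Reflection through origin: (x, y) -> (-x, -y)
(17, -19) -> (-17, 19)

(-17, 19)


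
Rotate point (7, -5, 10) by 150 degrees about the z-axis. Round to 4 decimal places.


x' = 7*cos(150) - -5*sin(150) = -3.5622
y' = 7*sin(150) + -5*cos(150) = 7.8301
z' = 10

(-3.5622, 7.8301, 10)


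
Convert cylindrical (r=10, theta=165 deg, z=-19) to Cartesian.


x = 10 * cos(165) = -9.6593
y = 10 * sin(165) = 2.5882
z = -19

(-9.6593, 2.5882, -19)


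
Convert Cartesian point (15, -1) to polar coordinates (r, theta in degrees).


r = sqrt(15^2 + (-1)^2) = 15.0333
theta = atan2(-1, 15) = 356.1859 degrees

r = 15.0333, theta = 356.1859 degrees


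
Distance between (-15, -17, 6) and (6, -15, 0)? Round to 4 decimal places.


d = sqrt((6--15)^2 + (-15--17)^2 + (0-6)^2) = 21.9317

21.9317


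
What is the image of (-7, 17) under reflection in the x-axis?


Reflection across x-axis: (x, y) -> (x, -y)
(-7, 17) -> (-7, -17)

(-7, -17)


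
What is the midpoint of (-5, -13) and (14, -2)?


Midpoint = ((-5+14)/2, (-13+-2)/2) = (4.5, -7.5)

(4.5, -7.5)


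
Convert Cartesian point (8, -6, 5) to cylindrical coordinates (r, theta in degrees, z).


r = sqrt(8^2 + (-6)^2) = 10
theta = atan2(-6, 8) = 323.1301 deg
z = 5

r = 10, theta = 323.1301 deg, z = 5


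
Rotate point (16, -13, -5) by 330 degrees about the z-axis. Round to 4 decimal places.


x' = 16*cos(330) - -13*sin(330) = 7.3564
y' = 16*sin(330) + -13*cos(330) = -19.2583
z' = -5

(7.3564, -19.2583, -5)


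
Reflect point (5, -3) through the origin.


Reflection through origin: (x, y) -> (-x, -y)
(5, -3) -> (-5, 3)

(-5, 3)


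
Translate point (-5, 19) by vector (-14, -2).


Translation: (x+dx, y+dy) = (-5+-14, 19+-2) = (-19, 17)

(-19, 17)


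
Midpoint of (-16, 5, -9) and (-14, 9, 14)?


Midpoint = ((-16+-14)/2, (5+9)/2, (-9+14)/2) = (-15, 7, 2.5)

(-15, 7, 2.5)


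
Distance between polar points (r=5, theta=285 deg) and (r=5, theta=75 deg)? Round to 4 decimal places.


d = sqrt(r1^2 + r2^2 - 2*r1*r2*cos(t2-t1))
d = sqrt(5^2 + 5^2 - 2*5*5*cos(75-285)) = 9.6593

9.6593


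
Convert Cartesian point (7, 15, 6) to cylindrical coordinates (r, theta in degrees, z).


r = sqrt(7^2 + 15^2) = 16.5529
theta = atan2(15, 7) = 64.9831 deg
z = 6

r = 16.5529, theta = 64.9831 deg, z = 6


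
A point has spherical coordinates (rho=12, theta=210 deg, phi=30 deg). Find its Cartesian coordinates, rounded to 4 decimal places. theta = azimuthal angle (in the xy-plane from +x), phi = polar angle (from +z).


x = 12 * sin(30) * cos(210) = -5.1962
y = 12 * sin(30) * sin(210) = -3
z = 12 * cos(30) = 10.3923

(-5.1962, -3, 10.3923)


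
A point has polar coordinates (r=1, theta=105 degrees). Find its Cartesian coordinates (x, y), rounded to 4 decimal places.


x = 1 * cos(105) = -0.2588
y = 1 * sin(105) = 0.9659

(-0.2588, 0.9659)


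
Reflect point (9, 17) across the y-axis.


Reflection across y-axis: (x, y) -> (-x, y)
(9, 17) -> (-9, 17)

(-9, 17)


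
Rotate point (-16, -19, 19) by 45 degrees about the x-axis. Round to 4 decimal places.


x' = -16
y' = -19*cos(45) - 19*sin(45) = -26.8701
z' = -19*sin(45) + 19*cos(45) = 0

(-16, -26.8701, 0)


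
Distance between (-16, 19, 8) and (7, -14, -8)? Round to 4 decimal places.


d = sqrt((7--16)^2 + (-14-19)^2 + (-8-8)^2) = 43.2897

43.2897


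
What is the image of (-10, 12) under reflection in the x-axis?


Reflection across x-axis: (x, y) -> (x, -y)
(-10, 12) -> (-10, -12)

(-10, -12)


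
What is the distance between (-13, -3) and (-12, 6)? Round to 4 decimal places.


d = sqrt((-12--13)^2 + (6--3)^2) = 9.0554

9.0554


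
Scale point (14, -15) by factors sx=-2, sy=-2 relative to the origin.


Scaling: (x*sx, y*sy) = (14*-2, -15*-2) = (-28, 30)

(-28, 30)


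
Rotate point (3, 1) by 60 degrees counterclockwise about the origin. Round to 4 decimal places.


x' = 3*cos(60) - 1*sin(60) = 0.634
y' = 3*sin(60) + 1*cos(60) = 3.0981

(0.634, 3.0981)


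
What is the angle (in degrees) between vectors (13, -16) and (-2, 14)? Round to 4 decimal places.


dot = 13*-2 + -16*14 = -250
|u| = 20.6155, |v| = 14.1421
cos(angle) = -0.8575
angle = 149.0362 degrees

149.0362 degrees


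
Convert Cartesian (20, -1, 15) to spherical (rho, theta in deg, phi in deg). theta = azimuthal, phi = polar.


rho = sqrt(20^2 + (-1)^2 + 15^2) = 25.02
theta = atan2(-1, 20) = 357.1376 deg
phi = acos(15/25.02) = 53.1644 deg

rho = 25.02, theta = 357.1376 deg, phi = 53.1644 deg


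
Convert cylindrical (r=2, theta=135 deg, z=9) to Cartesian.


x = 2 * cos(135) = -1.4142
y = 2 * sin(135) = 1.4142
z = 9

(-1.4142, 1.4142, 9)


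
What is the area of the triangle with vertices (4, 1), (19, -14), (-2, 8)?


Area = |x1(y2-y3) + x2(y3-y1) + x3(y1-y2)| / 2
= |4*(-14-8) + 19*(8-1) + -2*(1--14)| / 2
= 7.5

7.5


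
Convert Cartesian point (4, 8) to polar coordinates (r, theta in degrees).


r = sqrt(4^2 + 8^2) = 8.9443
theta = atan2(8, 4) = 63.4349 degrees

r = 8.9443, theta = 63.4349 degrees


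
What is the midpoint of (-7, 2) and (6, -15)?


Midpoint = ((-7+6)/2, (2+-15)/2) = (-0.5, -6.5)

(-0.5, -6.5)


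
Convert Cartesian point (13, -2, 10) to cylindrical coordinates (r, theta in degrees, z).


r = sqrt(13^2 + (-2)^2) = 13.1529
theta = atan2(-2, 13) = 351.2538 deg
z = 10

r = 13.1529, theta = 351.2538 deg, z = 10


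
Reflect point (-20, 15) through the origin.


Reflection through origin: (x, y) -> (-x, -y)
(-20, 15) -> (20, -15)

(20, -15)


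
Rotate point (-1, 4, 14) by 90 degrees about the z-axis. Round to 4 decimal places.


x' = -1*cos(90) - 4*sin(90) = -4
y' = -1*sin(90) + 4*cos(90) = -1
z' = 14

(-4, -1, 14)


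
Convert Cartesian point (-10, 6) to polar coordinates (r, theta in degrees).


r = sqrt((-10)^2 + 6^2) = 11.6619
theta = atan2(6, -10) = 149.0362 degrees

r = 11.6619, theta = 149.0362 degrees


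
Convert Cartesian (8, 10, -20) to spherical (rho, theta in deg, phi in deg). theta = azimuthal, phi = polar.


rho = sqrt(8^2 + 10^2 + (-20)^2) = 23.7487
theta = atan2(10, 8) = 51.3402 deg
phi = acos(-20/23.7487) = 147.3681 deg

rho = 23.7487, theta = 51.3402 deg, phi = 147.3681 deg


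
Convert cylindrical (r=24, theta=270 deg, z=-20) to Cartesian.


x = 24 * cos(270) = 0
y = 24 * sin(270) = -24
z = -20

(0, -24, -20)


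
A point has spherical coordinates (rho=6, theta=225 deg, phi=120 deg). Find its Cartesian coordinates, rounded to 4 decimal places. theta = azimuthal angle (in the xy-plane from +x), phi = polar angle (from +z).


x = 6 * sin(120) * cos(225) = -3.6742
y = 6 * sin(120) * sin(225) = -3.6742
z = 6 * cos(120) = -3

(-3.6742, -3.6742, -3)


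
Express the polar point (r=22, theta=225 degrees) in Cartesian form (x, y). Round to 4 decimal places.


x = 22 * cos(225) = -15.5563
y = 22 * sin(225) = -15.5563

(-15.5563, -15.5563)


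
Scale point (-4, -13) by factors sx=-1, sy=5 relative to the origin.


Scaling: (x*sx, y*sy) = (-4*-1, -13*5) = (4, -65)

(4, -65)


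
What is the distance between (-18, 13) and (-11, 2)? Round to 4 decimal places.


d = sqrt((-11--18)^2 + (2-13)^2) = 13.0384

13.0384


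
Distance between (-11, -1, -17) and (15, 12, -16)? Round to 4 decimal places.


d = sqrt((15--11)^2 + (12--1)^2 + (-16--17)^2) = 29.0861

29.0861


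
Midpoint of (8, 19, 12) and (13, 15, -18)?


Midpoint = ((8+13)/2, (19+15)/2, (12+-18)/2) = (10.5, 17, -3)

(10.5, 17, -3)


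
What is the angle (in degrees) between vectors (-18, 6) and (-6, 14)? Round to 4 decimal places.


dot = -18*-6 + 6*14 = 192
|u| = 18.9737, |v| = 15.2315
cos(angle) = 0.6644
angle = 48.3665 degrees

48.3665 degrees


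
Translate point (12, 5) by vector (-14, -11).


Translation: (x+dx, y+dy) = (12+-14, 5+-11) = (-2, -6)

(-2, -6)


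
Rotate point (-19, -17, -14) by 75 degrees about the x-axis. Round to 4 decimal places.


x' = -19
y' = -17*cos(75) - -14*sin(75) = 9.123
z' = -17*sin(75) + -14*cos(75) = -20.0442

(-19, 9.123, -20.0442)


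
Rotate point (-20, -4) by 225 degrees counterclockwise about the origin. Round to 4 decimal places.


x' = -20*cos(225) - -4*sin(225) = 11.3137
y' = -20*sin(225) + -4*cos(225) = 16.9706

(11.3137, 16.9706)


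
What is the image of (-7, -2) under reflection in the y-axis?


Reflection across y-axis: (x, y) -> (-x, y)
(-7, -2) -> (7, -2)

(7, -2)


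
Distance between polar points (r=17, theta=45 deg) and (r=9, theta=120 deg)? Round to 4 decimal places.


d = sqrt(r1^2 + r2^2 - 2*r1*r2*cos(t2-t1))
d = sqrt(17^2 + 9^2 - 2*17*9*cos(120-45)) = 17.0529

17.0529


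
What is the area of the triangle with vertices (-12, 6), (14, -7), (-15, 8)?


Area = |x1(y2-y3) + x2(y3-y1) + x3(y1-y2)| / 2
= |-12*(-7-8) + 14*(8-6) + -15*(6--7)| / 2
= 6.5

6.5


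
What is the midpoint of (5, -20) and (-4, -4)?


Midpoint = ((5+-4)/2, (-20+-4)/2) = (0.5, -12)

(0.5, -12)


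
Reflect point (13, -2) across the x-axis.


Reflection across x-axis: (x, y) -> (x, -y)
(13, -2) -> (13, 2)

(13, 2)


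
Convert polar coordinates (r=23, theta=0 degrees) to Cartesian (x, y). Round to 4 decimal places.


x = 23 * cos(0) = 23
y = 23 * sin(0) = 0

(23, 0)


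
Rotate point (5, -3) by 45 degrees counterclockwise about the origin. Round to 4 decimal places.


x' = 5*cos(45) - -3*sin(45) = 5.6569
y' = 5*sin(45) + -3*cos(45) = 1.4142

(5.6569, 1.4142)


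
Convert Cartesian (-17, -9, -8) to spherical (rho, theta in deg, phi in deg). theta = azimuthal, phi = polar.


rho = sqrt((-17)^2 + (-9)^2 + (-8)^2) = 20.8327
theta = atan2(-9, -17) = 207.8973 deg
phi = acos(-8/20.8327) = 112.5824 deg

rho = 20.8327, theta = 207.8973 deg, phi = 112.5824 deg


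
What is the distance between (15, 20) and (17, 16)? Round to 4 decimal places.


d = sqrt((17-15)^2 + (16-20)^2) = 4.4721

4.4721


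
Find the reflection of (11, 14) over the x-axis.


Reflection across x-axis: (x, y) -> (x, -y)
(11, 14) -> (11, -14)

(11, -14)


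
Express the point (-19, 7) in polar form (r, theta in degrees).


r = sqrt((-19)^2 + 7^2) = 20.2485
theta = atan2(7, -19) = 159.7751 degrees

r = 20.2485, theta = 159.7751 degrees


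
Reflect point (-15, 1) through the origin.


Reflection through origin: (x, y) -> (-x, -y)
(-15, 1) -> (15, -1)

(15, -1)


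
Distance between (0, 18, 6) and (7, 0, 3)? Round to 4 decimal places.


d = sqrt((7-0)^2 + (0-18)^2 + (3-6)^2) = 19.5448

19.5448


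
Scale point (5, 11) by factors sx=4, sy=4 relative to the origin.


Scaling: (x*sx, y*sy) = (5*4, 11*4) = (20, 44)

(20, 44)


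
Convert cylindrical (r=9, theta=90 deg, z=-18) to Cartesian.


x = 9 * cos(90) = 0
y = 9 * sin(90) = 9
z = -18

(0, 9, -18)


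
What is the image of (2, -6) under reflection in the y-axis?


Reflection across y-axis: (x, y) -> (-x, y)
(2, -6) -> (-2, -6)

(-2, -6)


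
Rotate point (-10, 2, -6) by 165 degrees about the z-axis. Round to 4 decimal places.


x' = -10*cos(165) - 2*sin(165) = 9.1416
y' = -10*sin(165) + 2*cos(165) = -4.52
z' = -6

(9.1416, -4.52, -6)


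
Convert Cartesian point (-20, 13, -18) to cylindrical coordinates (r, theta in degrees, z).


r = sqrt((-20)^2 + 13^2) = 23.8537
theta = atan2(13, -20) = 146.9761 deg
z = -18

r = 23.8537, theta = 146.9761 deg, z = -18


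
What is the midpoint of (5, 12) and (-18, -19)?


Midpoint = ((5+-18)/2, (12+-19)/2) = (-6.5, -3.5)

(-6.5, -3.5)


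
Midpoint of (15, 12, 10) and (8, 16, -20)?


Midpoint = ((15+8)/2, (12+16)/2, (10+-20)/2) = (11.5, 14, -5)

(11.5, 14, -5)


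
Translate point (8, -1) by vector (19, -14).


Translation: (x+dx, y+dy) = (8+19, -1+-14) = (27, -15)

(27, -15)


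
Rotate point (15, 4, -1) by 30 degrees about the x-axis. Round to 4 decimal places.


x' = 15
y' = 4*cos(30) - -1*sin(30) = 3.9641
z' = 4*sin(30) + -1*cos(30) = 1.134

(15, 3.9641, 1.134)


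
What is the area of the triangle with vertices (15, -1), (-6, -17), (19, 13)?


Area = |x1(y2-y3) + x2(y3-y1) + x3(y1-y2)| / 2
= |15*(-17-13) + -6*(13--1) + 19*(-1--17)| / 2
= 115

115


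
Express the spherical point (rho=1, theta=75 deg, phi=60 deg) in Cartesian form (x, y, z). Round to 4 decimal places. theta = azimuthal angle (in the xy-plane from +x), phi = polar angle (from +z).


x = 1 * sin(60) * cos(75) = 0.2241
y = 1 * sin(60) * sin(75) = 0.8365
z = 1 * cos(60) = 0.5

(0.2241, 0.8365, 0.5)


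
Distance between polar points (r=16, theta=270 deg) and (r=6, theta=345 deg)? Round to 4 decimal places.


d = sqrt(r1^2 + r2^2 - 2*r1*r2*cos(t2-t1))
d = sqrt(16^2 + 6^2 - 2*16*6*cos(345-270)) = 15.5662

15.5662


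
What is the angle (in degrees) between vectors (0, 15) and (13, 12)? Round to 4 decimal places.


dot = 0*13 + 15*12 = 180
|u| = 15, |v| = 17.6918
cos(angle) = 0.6783
angle = 47.2906 degrees

47.2906 degrees


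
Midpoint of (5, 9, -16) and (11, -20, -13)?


Midpoint = ((5+11)/2, (9+-20)/2, (-16+-13)/2) = (8, -5.5, -14.5)

(8, -5.5, -14.5)


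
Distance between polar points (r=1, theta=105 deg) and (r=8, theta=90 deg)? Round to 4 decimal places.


d = sqrt(r1^2 + r2^2 - 2*r1*r2*cos(t2-t1))
d = sqrt(1^2 + 8^2 - 2*1*8*cos(90-105)) = 7.0388

7.0388


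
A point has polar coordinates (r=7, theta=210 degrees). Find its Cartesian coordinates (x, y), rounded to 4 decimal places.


x = 7 * cos(210) = -6.0622
y = 7 * sin(210) = -3.5

(-6.0622, -3.5)


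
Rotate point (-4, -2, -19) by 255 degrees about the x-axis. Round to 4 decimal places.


x' = -4
y' = -2*cos(255) - -19*sin(255) = -17.835
z' = -2*sin(255) + -19*cos(255) = 6.8494

(-4, -17.835, 6.8494)


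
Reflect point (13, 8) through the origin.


Reflection through origin: (x, y) -> (-x, -y)
(13, 8) -> (-13, -8)

(-13, -8)


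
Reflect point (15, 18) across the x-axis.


Reflection across x-axis: (x, y) -> (x, -y)
(15, 18) -> (15, -18)

(15, -18)


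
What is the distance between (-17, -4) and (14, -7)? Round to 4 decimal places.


d = sqrt((14--17)^2 + (-7--4)^2) = 31.1448

31.1448


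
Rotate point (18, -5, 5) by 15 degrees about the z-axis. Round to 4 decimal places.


x' = 18*cos(15) - -5*sin(15) = 18.6808
y' = 18*sin(15) + -5*cos(15) = -0.1709
z' = 5

(18.6808, -0.1709, 5)


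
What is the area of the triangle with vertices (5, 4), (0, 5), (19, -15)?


Area = |x1(y2-y3) + x2(y3-y1) + x3(y1-y2)| / 2
= |5*(5--15) + 0*(-15-4) + 19*(4-5)| / 2
= 40.5

40.5


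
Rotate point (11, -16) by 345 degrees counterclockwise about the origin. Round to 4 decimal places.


x' = 11*cos(345) - -16*sin(345) = 6.4841
y' = 11*sin(345) + -16*cos(345) = -18.3018

(6.4841, -18.3018)


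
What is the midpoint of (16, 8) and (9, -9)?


Midpoint = ((16+9)/2, (8+-9)/2) = (12.5, -0.5)

(12.5, -0.5)


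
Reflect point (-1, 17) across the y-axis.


Reflection across y-axis: (x, y) -> (-x, y)
(-1, 17) -> (1, 17)

(1, 17)


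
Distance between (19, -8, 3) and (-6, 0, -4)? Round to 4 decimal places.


d = sqrt((-6-19)^2 + (0--8)^2 + (-4-3)^2) = 27.1662

27.1662


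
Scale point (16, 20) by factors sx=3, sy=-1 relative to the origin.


Scaling: (x*sx, y*sy) = (16*3, 20*-1) = (48, -20)

(48, -20)


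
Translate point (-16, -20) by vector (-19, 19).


Translation: (x+dx, y+dy) = (-16+-19, -20+19) = (-35, -1)

(-35, -1)
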